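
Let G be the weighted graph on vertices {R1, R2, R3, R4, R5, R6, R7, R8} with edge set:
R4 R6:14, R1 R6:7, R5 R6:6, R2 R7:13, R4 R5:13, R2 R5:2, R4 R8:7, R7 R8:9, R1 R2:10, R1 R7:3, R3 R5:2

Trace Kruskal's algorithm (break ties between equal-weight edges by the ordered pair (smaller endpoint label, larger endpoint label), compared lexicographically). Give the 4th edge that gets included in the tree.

Kruskal's algorithm — process edges by increasing weight (ties by edge label):
R2 R5 (2): add — endpoints in different components.
R3 R5 (2): add — endpoints in different components.
R1 R7 (3): add — endpoints in different components.
R5 R6 (6): add — endpoints in different components.
R1 R6 (7): add — endpoints in different components.
R4 R8 (7): add — endpoints in different components.
R7 R8 (9): add — endpoints in different components.
The 4th edge added is R5 R6.

R5-R6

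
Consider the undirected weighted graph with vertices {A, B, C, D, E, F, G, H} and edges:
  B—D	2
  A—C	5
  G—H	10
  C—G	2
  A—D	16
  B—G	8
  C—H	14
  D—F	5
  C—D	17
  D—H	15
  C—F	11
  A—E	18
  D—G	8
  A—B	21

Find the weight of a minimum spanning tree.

50

Prim, starting at A.
Step 1: frontier [A—C 5, A—D 16, A—E 18, A—B 21] → take A—C (5); add C.
Step 2: frontier [A—D 16, A—E 18, A—B 21, C—G 2, C—F 11, C—H 14, C—D 17] → take C—G (2); add G.
Step 3: frontier [A—D 16, A—E 18, A—B 21, C—F 11, C—H 14, C—D 17, B—G 8, D—G 8, G—H 10] → take B—G (8); add B.
Step 4: frontier [A—D 16, A—E 18, B—D 2, C—F 11, C—H 14, C—D 17, D—G 8, G—H 10] → take B—D (2); add D.
Step 5: frontier [A—E 18, C—F 11, C—H 14, D—F 5, D—H 15, G—H 10] → take D—F (5); add F.
Step 6: frontier [A—E 18, C—H 14, D—H 15, G—H 10] → take G—H (10); add H.
Step 7: frontier [A—E 18] → take A—E (18); add E.
MST edges: A—C, C—G, B—G, B—D, D—F, G—H, A—E; total weight 5+2+8+2+5+10+18 = 50.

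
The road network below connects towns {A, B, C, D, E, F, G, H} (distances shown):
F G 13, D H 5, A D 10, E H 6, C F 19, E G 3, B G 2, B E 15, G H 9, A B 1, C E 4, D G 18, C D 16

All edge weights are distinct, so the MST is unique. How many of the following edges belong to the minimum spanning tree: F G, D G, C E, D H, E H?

Kruskal: consider edges lightest-first.
A B (1): add — endpoints in different components.
B G (2): add — endpoints in different components.
E G (3): add — endpoints in different components.
C E (4): add — endpoints in different components.
D H (5): add — endpoints in different components.
E H (6): add — endpoints in different components.
G H (9): skip — G and H already connected.
A D (10): skip — A and D already connected.
F G (13): add — endpoints in different components.
MST edge set: {A B, B G, E G, C E, D H, E H, F G}.
Of the listed edges, {F G, C E, D H, E H} are in the MST → 4.

4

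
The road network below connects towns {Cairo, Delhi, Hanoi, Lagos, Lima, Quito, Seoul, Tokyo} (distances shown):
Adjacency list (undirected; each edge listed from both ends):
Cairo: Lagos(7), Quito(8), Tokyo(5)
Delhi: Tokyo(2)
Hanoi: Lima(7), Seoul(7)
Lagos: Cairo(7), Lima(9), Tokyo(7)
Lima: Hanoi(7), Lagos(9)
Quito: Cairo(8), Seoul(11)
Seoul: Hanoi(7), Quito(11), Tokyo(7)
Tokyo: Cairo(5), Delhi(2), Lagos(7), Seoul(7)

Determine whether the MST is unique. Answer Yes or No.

No

Sort edges by weight, then run Kruskal:
Delhi—Tokyo (2): add — endpoints in different components.
Cairo—Tokyo (5): add — endpoints in different components.
Cairo—Lagos (7): add — endpoints in different components.
Hanoi—Lima (7): add — endpoints in different components.
Hanoi—Seoul (7): add — endpoints in different components.
Lagos—Tokyo (7): skip — Lagos and Tokyo already connected.
Seoul—Tokyo (7): add — endpoints in different components.
Cairo—Quito (8): add — endpoints in different components.
Non-tree edge Lagos—Tokyo has weight 7, equal to the heaviest edge on its tree cycle — swapping gives another MST of the same weight. Not unique.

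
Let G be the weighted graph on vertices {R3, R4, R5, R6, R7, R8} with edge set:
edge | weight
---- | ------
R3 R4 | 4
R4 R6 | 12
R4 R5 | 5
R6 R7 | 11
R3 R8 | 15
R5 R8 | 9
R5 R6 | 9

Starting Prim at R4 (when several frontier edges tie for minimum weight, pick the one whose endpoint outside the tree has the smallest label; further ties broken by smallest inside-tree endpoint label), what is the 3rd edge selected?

R5-R6

Grow the tree from R4 using Prim:
Step 1: cheapest edge leaving the tree is R3 R4 (4); add R3.
Step 2: cheapest edge leaving the tree is R4 R5 (5); add R5.
Step 3: cheapest edge leaving the tree is R5 R6 (9); add R6.
Step 4: cheapest edge leaving the tree is R5 R8 (9); add R8.
Step 5: cheapest edge leaving the tree is R6 R7 (11); add R7.
The 3rd edge added is R5 R6.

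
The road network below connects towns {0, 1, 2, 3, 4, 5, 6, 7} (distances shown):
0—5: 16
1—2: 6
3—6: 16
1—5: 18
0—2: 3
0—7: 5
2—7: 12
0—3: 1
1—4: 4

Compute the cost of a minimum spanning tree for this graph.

51

Prim, starting at 0.
Step 1: cheapest edge leaving the tree is 0—3 (1); add 3.
Step 2: cheapest edge leaving the tree is 0—2 (3); add 2.
Step 3: cheapest edge leaving the tree is 0—7 (5); add 7.
Step 4: cheapest edge leaving the tree is 1—2 (6); add 1.
Step 5: cheapest edge leaving the tree is 1—4 (4); add 4.
Step 6: cheapest edge leaving the tree is 0—5 (16); add 5.
Step 7: cheapest edge leaving the tree is 3—6 (16); add 6.
MST edges: 0—3, 0—2, 0—7, 1—2, 1—4, 0—5, 3—6; total weight 1+3+5+6+4+16+16 = 51.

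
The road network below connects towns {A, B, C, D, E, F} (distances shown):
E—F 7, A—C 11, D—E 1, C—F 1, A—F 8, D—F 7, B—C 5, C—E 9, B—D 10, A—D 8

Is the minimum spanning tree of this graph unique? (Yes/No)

No

Kruskal: consider edges lightest-first.
C—F (1): add — endpoints in different components.
D—E (1): add — endpoints in different components.
B—C (5): add — endpoints in different components.
D—F (7): add — endpoints in different components.
E—F (7): skip — E and F already connected.
A—D (8): add — endpoints in different components.
Non-tree edge E—F has weight 7, equal to the heaviest edge on its tree cycle — swapping gives another MST of the same weight. Not unique.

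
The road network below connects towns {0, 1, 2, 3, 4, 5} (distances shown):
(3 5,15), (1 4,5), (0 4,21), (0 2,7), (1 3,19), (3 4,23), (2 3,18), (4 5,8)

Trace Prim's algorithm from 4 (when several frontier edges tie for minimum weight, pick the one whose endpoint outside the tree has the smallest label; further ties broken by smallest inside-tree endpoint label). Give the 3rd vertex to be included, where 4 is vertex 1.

5

Grow the tree from 4 using Prim:
Step 1: frontier [1 4 5, 4 5 8, 0 4 21, 3 4 23] → take 1 4 (5); add 1.
Step 2: frontier [1 3 19, 4 5 8, 0 4 21, 3 4 23] → take 4 5 (8); add 5.
Step 3: frontier [1 3 19, 0 4 21, 3 4 23, 3 5 15] → take 3 5 (15); add 3.
Step 4: frontier [2 3 18, 0 4 21] → take 2 3 (18); add 2.
Step 5: frontier [0 2 7, 0 4 21] → take 0 2 (7); add 0.
Vertex order: 4, 1, 5, 3, 2, 0. The 3rd vertex is 5.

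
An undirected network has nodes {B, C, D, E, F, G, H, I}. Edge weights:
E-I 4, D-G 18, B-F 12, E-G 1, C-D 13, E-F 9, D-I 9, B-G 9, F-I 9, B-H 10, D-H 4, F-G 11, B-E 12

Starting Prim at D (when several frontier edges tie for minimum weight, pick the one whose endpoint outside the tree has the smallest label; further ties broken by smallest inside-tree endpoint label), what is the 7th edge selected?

C-D

Prim, starting at D.
Step 1: cheapest edge leaving the tree is D-H (4); add H.
Step 2: cheapest edge leaving the tree is D-I (9); add I.
Step 3: cheapest edge leaving the tree is E-I (4); add E.
Step 4: cheapest edge leaving the tree is E-G (1); add G.
Step 5: cheapest edge leaving the tree is B-G (9); add B.
Step 6: cheapest edge leaving the tree is E-F (9); add F.
Step 7: cheapest edge leaving the tree is C-D (13); add C.
The 7th edge added is C-D.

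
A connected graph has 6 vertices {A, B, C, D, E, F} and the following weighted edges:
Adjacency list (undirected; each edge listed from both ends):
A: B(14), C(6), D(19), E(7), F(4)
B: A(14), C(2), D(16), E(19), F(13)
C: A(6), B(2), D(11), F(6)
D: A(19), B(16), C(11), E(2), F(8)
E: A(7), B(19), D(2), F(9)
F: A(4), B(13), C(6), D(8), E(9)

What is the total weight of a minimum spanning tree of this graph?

Kruskal: consider edges lightest-first.
B—C (2): add. Components now {A} {B,C} {D} {E} {F}
D—E (2): add. Components now {A} {B,C} {D,E} {F}
A—F (4): add. Components now {A,F} {B,C} {D,E}
A—C (6): add. Components now {A,B,C,F} {D,E}
C—F (6): skip — C and F already connected.
A—E (7): add. Components now {A,B,C,D,E,F}
MST edges: B—C, D—E, A—F, A—C, A—E; total weight 2+2+4+6+7 = 21.

21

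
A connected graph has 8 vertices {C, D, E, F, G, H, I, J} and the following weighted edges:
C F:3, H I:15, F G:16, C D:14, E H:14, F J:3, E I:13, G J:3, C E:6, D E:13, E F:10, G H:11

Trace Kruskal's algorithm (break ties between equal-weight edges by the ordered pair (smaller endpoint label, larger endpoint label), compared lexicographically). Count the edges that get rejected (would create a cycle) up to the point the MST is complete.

Kruskal's algorithm — process edges by increasing weight (ties by edge label):
C F (3): add — endpoints in different components.
F J (3): add — endpoints in different components.
G J (3): add — endpoints in different components.
C E (6): add — endpoints in different components.
E F (10): skip — E and F already connected.
G H (11): add — endpoints in different components.
D E (13): add — endpoints in different components.
E I (13): add — endpoints in different components.
Edges rejected before the tree was complete: 1.

1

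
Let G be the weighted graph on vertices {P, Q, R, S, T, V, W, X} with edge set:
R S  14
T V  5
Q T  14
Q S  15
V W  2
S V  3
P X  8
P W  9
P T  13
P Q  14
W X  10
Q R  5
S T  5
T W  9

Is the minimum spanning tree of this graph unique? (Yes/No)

No

Kruskal: consider edges lightest-first.
V W (2): add — endpoints in different components.
S V (3): add — endpoints in different components.
Q R (5): add — endpoints in different components.
S T (5): add — endpoints in different components.
T V (5): skip — T and V already connected.
P X (8): add — endpoints in different components.
P W (9): add — endpoints in different components.
T W (9): skip — T and W already connected.
W X (10): skip — W and X already connected.
P T (13): skip — T and P already connected.
P Q (14): add — endpoints in different components.
Non-tree edge R S has weight 14, equal to the heaviest edge on its tree cycle — swapping gives another MST of the same weight. Not unique.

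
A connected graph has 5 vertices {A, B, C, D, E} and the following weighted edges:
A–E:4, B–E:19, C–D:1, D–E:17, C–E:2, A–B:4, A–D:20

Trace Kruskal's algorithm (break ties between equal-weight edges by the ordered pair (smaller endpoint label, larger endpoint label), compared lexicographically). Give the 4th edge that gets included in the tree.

A-E

Kruskal's algorithm — process edges by increasing weight (ties by edge label):
C–D (1): add — endpoints in different components.
C–E (2): add — endpoints in different components.
A–B (4): add — endpoints in different components.
A–E (4): add — endpoints in different components.
The 4th edge added is A–E.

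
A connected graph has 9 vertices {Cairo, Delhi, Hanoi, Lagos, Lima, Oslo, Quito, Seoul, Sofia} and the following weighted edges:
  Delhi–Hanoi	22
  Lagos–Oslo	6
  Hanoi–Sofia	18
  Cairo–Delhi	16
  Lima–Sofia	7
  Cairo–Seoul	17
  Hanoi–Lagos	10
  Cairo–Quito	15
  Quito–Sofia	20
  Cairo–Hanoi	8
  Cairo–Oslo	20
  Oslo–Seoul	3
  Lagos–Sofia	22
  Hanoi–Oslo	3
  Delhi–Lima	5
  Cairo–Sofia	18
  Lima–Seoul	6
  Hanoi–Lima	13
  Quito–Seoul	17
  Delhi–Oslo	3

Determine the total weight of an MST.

50

Prim, starting at Lima.
Step 1: cheapest edge leaving the tree is Delhi–Lima (5); add Delhi.
Step 2: cheapest edge leaving the tree is Delhi–Oslo (3); add Oslo.
Step 3: cheapest edge leaving the tree is Hanoi–Oslo (3); add Hanoi.
Step 4: cheapest edge leaving the tree is Oslo–Seoul (3); add Seoul.
Step 5: cheapest edge leaving the tree is Lagos–Oslo (6); add Lagos.
Step 6: cheapest edge leaving the tree is Lima–Sofia (7); add Sofia.
Step 7: cheapest edge leaving the tree is Cairo–Hanoi (8); add Cairo.
Step 8: cheapest edge leaving the tree is Cairo–Quito (15); add Quito.
MST edges: Delhi–Lima, Delhi–Oslo, Hanoi–Oslo, Oslo–Seoul, Lagos–Oslo, Lima–Sofia, Cairo–Hanoi, Cairo–Quito; total weight 5+3+3+3+6+7+8+15 = 50.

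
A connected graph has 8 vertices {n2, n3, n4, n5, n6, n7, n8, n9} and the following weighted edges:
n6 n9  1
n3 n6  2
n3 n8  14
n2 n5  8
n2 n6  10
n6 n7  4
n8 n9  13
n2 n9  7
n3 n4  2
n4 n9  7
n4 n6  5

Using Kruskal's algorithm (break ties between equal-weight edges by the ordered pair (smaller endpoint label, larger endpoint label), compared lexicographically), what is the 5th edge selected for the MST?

Sort edges by weight, then run Kruskal:
n6 n9 (1): add — endpoints in different components.
n3 n4 (2): add — endpoints in different components.
n3 n6 (2): add — endpoints in different components.
n6 n7 (4): add — endpoints in different components.
n4 n6 (5): skip — n6 and n4 already connected.
n2 n9 (7): add — endpoints in different components.
n4 n9 (7): skip — n4 and n9 already connected.
n2 n5 (8): add — endpoints in different components.
n2 n6 (10): skip — n6 and n2 already connected.
n8 n9 (13): add — endpoints in different components.
The 5th edge added is n2 n9.

n2-n9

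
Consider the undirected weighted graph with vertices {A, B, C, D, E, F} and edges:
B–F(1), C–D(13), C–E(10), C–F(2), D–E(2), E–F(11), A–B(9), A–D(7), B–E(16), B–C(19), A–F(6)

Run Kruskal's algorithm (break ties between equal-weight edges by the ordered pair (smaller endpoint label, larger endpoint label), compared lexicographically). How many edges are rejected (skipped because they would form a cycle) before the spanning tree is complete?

0

Sort edges by weight, then run Kruskal:
B–F (1): add — endpoints in different components.
C–F (2): add — endpoints in different components.
D–E (2): add — endpoints in different components.
A–F (6): add — endpoints in different components.
A–D (7): add — endpoints in different components.
Edges rejected before the tree was complete: 0.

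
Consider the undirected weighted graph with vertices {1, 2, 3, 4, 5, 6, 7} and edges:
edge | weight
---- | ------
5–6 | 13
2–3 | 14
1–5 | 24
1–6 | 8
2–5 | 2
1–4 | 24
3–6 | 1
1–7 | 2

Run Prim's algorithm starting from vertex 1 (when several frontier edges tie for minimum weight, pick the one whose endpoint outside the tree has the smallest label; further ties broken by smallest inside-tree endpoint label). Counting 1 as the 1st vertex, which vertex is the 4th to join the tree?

Prim's algorithm from 1:
Step 1: frontier [1–7 2, 1–6 8, 1–4 24, 1–5 24] → take 1–7 (2); add 7.
Step 2: frontier [1–6 8, 1–4 24, 1–5 24] → take 1–6 (8); add 6.
Step 3: frontier [1–4 24, 1–5 24, 3–6 1, 5–6 13] → take 3–6 (1); add 3.
Step 4: frontier [1–4 24, 1–5 24, 2–3 14, 5–6 13] → take 5–6 (13); add 5.
Step 5: frontier [1–4 24, 2–3 14, 2–5 2] → take 2–5 (2); add 2.
Step 6: frontier [1–4 24] → take 1–4 (24); add 4.
Vertex order: 1, 7, 6, 3, 5, 2, 4. The 4th vertex is 3.

3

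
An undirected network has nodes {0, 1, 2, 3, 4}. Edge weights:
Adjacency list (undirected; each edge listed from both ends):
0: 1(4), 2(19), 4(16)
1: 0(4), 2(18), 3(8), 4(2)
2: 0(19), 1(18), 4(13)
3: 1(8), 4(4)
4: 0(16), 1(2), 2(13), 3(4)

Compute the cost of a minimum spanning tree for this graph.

23

Kruskal's algorithm — process edges by increasing weight (ties by edge label):
1—4 (2): add. Components now {0} {1,4} {2} {3}
0—1 (4): add. Components now {0,1,4} {2} {3}
3—4 (4): add. Components now {0,1,3,4} {2}
1—3 (8): skip — 1 and 3 already connected.
2—4 (13): add. Components now {0,1,2,3,4}
MST edges: 1—4, 0—1, 3—4, 2—4; total weight 2+4+4+13 = 23.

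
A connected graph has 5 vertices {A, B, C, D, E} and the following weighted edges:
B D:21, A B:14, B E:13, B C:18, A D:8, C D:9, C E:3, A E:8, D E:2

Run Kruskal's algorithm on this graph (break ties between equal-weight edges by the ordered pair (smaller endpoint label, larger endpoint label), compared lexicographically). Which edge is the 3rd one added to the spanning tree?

Sort edges by weight, then run Kruskal:
D E (2): add — endpoints in different components.
C E (3): add — endpoints in different components.
A D (8): add — endpoints in different components.
A E (8): skip — A and E already connected.
C D (9): skip — C and D already connected.
B E (13): add — endpoints in different components.
The 3rd edge added is A D.

A-D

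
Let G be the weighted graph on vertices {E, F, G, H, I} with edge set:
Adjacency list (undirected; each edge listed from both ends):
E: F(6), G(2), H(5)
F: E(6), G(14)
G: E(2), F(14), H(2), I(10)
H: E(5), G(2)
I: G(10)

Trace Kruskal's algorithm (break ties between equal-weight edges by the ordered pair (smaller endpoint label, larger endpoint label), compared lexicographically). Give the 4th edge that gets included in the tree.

Sort edges by weight, then run Kruskal:
E–G (2): add. Components now {E,G} {F} {H} {I}
G–H (2): add. Components now {E,G,H} {F} {I}
E–H (5): skip — E and H already connected.
E–F (6): add. Components now {E,F,G,H} {I}
G–I (10): add. Components now {E,F,G,H,I}
The 4th edge added is G–I.

G-I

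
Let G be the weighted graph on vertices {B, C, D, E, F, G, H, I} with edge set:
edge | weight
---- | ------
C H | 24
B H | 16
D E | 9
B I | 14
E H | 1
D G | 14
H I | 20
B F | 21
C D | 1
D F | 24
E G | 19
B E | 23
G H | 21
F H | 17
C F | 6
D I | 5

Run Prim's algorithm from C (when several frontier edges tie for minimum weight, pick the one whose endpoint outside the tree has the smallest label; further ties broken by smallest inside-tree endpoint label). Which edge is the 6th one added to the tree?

Prim, starting at C.
Step 1: cheapest edge leaving the tree is C D (1); add D.
Step 2: cheapest edge leaving the tree is D I (5); add I.
Step 3: cheapest edge leaving the tree is C F (6); add F.
Step 4: cheapest edge leaving the tree is D E (9); add E.
Step 5: cheapest edge leaving the tree is E H (1); add H.
Step 6: cheapest edge leaving the tree is B I (14); add B.
Step 7: cheapest edge leaving the tree is D G (14); add G.
The 6th edge added is B I.

B-I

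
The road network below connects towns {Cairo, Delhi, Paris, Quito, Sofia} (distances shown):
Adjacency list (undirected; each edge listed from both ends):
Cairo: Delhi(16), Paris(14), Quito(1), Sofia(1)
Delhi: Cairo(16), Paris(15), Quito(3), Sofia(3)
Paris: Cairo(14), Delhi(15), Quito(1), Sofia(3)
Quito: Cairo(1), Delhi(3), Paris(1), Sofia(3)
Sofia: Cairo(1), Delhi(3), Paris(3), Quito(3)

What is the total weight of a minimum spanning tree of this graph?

6

Kruskal's algorithm — process edges by increasing weight (ties by edge label):
Cairo Quito (1): add. Components now {Delhi} {Cairo,Quito} {Paris} {Sofia}
Cairo Sofia (1): add. Components now {Delhi} {Cairo,Quito,Sofia} {Paris}
Paris Quito (1): add. Components now {Delhi} {Cairo,Paris,Quito,Sofia}
Delhi Quito (3): add. Components now {Cairo,Delhi,Paris,Quito,Sofia}
MST edges: Cairo Quito, Cairo Sofia, Paris Quito, Delhi Quito; total weight 1+1+1+3 = 6.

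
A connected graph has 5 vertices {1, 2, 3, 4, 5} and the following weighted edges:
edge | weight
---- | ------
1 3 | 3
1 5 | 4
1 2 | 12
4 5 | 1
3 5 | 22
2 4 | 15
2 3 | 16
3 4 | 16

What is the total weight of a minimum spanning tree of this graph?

20

Kruskal's algorithm — process edges by increasing weight (ties by edge label):
4 5 (1): add. Components now {1} {2} {3} {4,5}
1 3 (3): add. Components now {1,3} {2} {4,5}
1 5 (4): add. Components now {1,3,4,5} {2}
1 2 (12): add. Components now {1,2,3,4,5}
MST edges: 4 5, 1 3, 1 5, 1 2; total weight 1+3+4+12 = 20.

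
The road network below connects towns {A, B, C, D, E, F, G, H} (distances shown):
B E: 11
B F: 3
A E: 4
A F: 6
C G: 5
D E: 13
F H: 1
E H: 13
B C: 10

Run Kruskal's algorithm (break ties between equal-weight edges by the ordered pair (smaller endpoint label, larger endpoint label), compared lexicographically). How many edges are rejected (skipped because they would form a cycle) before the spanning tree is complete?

Kruskal's algorithm — process edges by increasing weight (ties by edge label):
F H (1): add — endpoints in different components.
B F (3): add — endpoints in different components.
A E (4): add — endpoints in different components.
C G (5): add — endpoints in different components.
A F (6): add — endpoints in different components.
B C (10): add — endpoints in different components.
B E (11): skip — B and E already connected.
D E (13): add — endpoints in different components.
Edges rejected before the tree was complete: 1.

1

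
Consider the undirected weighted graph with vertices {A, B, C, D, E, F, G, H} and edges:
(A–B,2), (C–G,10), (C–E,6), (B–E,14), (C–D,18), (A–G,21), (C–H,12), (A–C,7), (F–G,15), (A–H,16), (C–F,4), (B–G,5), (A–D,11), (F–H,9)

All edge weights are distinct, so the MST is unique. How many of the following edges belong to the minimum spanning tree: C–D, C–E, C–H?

1

Kruskal's algorithm — process edges by increasing weight (ties by edge label):
A–B (2): add — endpoints in different components.
C–F (4): add — endpoints in different components.
B–G (5): add — endpoints in different components.
C–E (6): add — endpoints in different components.
A–C (7): add — endpoints in different components.
F–H (9): add — endpoints in different components.
C–G (10): skip — C and G already connected.
A–D (11): add — endpoints in different components.
MST edge set: {A–B, C–F, B–G, C–E, A–C, F–H, A–D}.
Of the listed edges, {C–E} are in the MST → 1.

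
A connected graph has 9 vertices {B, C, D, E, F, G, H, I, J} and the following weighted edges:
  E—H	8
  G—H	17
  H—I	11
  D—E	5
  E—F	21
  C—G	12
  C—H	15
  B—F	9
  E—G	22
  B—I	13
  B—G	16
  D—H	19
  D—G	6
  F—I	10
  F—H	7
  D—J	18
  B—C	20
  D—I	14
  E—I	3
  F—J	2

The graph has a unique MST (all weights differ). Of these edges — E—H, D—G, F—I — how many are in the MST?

2

Kruskal's algorithm — process edges by increasing weight (ties by edge label):
F—J (2): add — endpoints in different components.
E—I (3): add — endpoints in different components.
D—E (5): add — endpoints in different components.
D—G (6): add — endpoints in different components.
F—H (7): add — endpoints in different components.
E—H (8): add — endpoints in different components.
B—F (9): add — endpoints in different components.
F—I (10): skip — F and I already connected.
H—I (11): skip — H and I already connected.
C—G (12): add — endpoints in different components.
MST edge set: {F—J, E—I, D—E, D—G, F—H, E—H, B—F, C—G}.
Of the listed edges, {E—H, D—G} are in the MST → 2.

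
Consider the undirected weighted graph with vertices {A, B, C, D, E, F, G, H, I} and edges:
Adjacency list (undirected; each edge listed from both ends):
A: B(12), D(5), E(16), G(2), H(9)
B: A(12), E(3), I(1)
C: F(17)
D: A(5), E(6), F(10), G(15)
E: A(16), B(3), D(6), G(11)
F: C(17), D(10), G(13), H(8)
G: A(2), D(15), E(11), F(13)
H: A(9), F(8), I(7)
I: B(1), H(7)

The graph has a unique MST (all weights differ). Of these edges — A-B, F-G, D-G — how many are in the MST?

0

Sort edges by weight, then run Kruskal:
B-I (1): add — endpoints in different components.
A-G (2): add — endpoints in different components.
B-E (3): add — endpoints in different components.
A-D (5): add — endpoints in different components.
D-E (6): add — endpoints in different components.
H-I (7): add — endpoints in different components.
F-H (8): add — endpoints in different components.
A-H (9): skip — A and H already connected.
D-F (10): skip — D and F already connected.
E-G (11): skip — E and G already connected.
A-B (12): skip — A and B already connected.
F-G (13): skip — F and G already connected.
D-G (15): skip — D and G already connected.
A-E (16): skip — A and E already connected.
C-F (17): add — endpoints in different components.
MST edge set: {B-I, A-G, B-E, A-D, D-E, H-I, F-H, C-F}.
Of the listed edges, {} are in the MST → 0.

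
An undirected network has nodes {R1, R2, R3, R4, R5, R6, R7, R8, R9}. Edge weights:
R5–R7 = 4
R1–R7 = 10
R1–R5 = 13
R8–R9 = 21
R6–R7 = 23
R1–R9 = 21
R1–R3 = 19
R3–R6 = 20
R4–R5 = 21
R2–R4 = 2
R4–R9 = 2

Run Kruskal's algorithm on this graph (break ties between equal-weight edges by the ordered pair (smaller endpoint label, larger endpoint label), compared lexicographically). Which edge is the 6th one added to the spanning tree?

R3-R6

Sort edges by weight, then run Kruskal:
R2–R4 (2): add — endpoints in different components.
R4–R9 (2): add — endpoints in different components.
R5–R7 (4): add — endpoints in different components.
R1–R7 (10): add — endpoints in different components.
R1–R5 (13): skip — R5 and R1 already connected.
R1–R3 (19): add — endpoints in different components.
R3–R6 (20): add — endpoints in different components.
R1–R9 (21): add — endpoints in different components.
R4–R5 (21): skip — R5 and R4 already connected.
R8–R9 (21): add — endpoints in different components.
The 6th edge added is R3–R6.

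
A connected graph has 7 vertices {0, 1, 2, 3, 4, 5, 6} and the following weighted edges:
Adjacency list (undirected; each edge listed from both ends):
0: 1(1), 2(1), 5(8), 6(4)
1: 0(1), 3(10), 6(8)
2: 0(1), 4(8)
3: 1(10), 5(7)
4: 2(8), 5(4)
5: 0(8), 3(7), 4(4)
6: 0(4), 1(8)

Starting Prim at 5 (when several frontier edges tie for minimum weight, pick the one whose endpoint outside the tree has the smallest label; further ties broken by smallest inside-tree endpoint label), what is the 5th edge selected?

0-2

Prim, starting at 5.
Step 1: cheapest edge leaving the tree is 4 5 (4); add 4.
Step 2: cheapest edge leaving the tree is 3 5 (7); add 3.
Step 3: cheapest edge leaving the tree is 0 5 (8); add 0.
Step 4: cheapest edge leaving the tree is 0 1 (1); add 1.
Step 5: cheapest edge leaving the tree is 0 2 (1); add 2.
Step 6: cheapest edge leaving the tree is 0 6 (4); add 6.
The 5th edge added is 0 2.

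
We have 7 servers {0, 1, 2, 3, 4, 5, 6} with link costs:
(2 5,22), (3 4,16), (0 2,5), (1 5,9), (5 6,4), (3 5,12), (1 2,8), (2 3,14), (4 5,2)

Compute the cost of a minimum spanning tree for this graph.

Kruskal's algorithm — process edges by increasing weight (ties by edge label):
4 5 (2): add. Components now {0} {1} {2} {3} {4,5} {6}
5 6 (4): add. Components now {0} {1} {2} {3} {4,5,6}
0 2 (5): add. Components now {0,2} {1} {3} {4,5,6}
1 2 (8): add. Components now {0,1,2} {3} {4,5,6}
1 5 (9): add. Components now {0,1,2,4,5,6} {3}
3 5 (12): add. Components now {0,1,2,3,4,5,6}
MST edges: 4 5, 5 6, 0 2, 1 2, 1 5, 3 5; total weight 2+4+5+8+9+12 = 40.

40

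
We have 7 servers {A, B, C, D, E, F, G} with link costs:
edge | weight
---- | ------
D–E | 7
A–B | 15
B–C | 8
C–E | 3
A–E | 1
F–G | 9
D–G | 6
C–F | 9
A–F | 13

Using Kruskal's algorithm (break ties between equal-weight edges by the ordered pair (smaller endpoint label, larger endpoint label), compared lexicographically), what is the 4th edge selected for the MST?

D-E

Kruskal: consider edges lightest-first.
A–E (1): add — endpoints in different components.
C–E (3): add — endpoints in different components.
D–G (6): add — endpoints in different components.
D–E (7): add — endpoints in different components.
B–C (8): add — endpoints in different components.
C–F (9): add — endpoints in different components.
The 4th edge added is D–E.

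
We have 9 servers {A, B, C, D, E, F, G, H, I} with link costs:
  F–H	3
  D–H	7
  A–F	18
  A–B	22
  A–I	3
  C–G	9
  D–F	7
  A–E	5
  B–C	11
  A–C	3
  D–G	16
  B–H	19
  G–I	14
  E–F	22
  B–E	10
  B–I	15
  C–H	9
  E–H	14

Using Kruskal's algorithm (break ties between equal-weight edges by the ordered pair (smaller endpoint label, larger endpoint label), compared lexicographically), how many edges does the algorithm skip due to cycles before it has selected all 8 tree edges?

Kruskal's algorithm — process edges by increasing weight (ties by edge label):
A–C (3): add — endpoints in different components.
A–I (3): add — endpoints in different components.
F–H (3): add — endpoints in different components.
A–E (5): add — endpoints in different components.
D–F (7): add — endpoints in different components.
D–H (7): skip — D and H already connected.
C–G (9): add — endpoints in different components.
C–H (9): add — endpoints in different components.
B–E (10): add — endpoints in different components.
Edges rejected before the tree was complete: 1.

1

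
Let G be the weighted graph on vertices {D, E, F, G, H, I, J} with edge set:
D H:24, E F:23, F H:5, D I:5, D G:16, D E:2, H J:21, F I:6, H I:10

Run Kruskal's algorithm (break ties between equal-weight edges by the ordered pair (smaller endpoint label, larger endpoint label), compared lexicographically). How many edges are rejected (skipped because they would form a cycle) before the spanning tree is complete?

1

Kruskal's algorithm — process edges by increasing weight (ties by edge label):
D E (2): add. Components now {D,E} {F} {G} {H} {I} {J}
D I (5): add. Components now {D,E,I} {F} {G} {H} {J}
F H (5): add. Components now {D,E,I} {F,H} {G} {J}
F I (6): add. Components now {D,E,F,H,I} {G} {J}
H I (10): skip — H and I already connected.
D G (16): add. Components now {D,E,F,G,H,I} {J}
H J (21): add. Components now {D,E,F,G,H,I,J}
Edges rejected before the tree was complete: 1.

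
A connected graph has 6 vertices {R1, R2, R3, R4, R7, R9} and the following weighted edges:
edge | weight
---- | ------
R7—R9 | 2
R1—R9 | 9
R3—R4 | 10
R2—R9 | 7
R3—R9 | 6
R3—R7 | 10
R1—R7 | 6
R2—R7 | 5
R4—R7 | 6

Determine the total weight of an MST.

25

Kruskal: consider edges lightest-first.
R7—R9 (2): add. Components now {R1} {R3} {R7,R9} {R2} {R4}
R2—R7 (5): add. Components now {R1} {R3} {R2,R7,R9} {R4}
R1—R7 (6): add. Components now {R1,R2,R7,R9} {R3} {R4}
R3—R9 (6): add. Components now {R1,R2,R3,R7,R9} {R4}
R4—R7 (6): add. Components now {R1,R2,R3,R4,R7,R9}
MST edges: R7—R9, R2—R7, R1—R7, R3—R9, R4—R7; total weight 2+5+6+6+6 = 25.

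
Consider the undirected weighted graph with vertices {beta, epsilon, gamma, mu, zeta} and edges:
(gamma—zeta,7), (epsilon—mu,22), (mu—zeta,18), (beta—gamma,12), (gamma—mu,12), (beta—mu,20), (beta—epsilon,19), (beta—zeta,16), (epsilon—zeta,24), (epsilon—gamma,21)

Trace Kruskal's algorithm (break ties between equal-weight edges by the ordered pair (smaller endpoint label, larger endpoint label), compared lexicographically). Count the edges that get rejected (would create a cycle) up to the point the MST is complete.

2

Sort edges by weight, then run Kruskal:
gamma—zeta (7): add — endpoints in different components.
beta—gamma (12): add — endpoints in different components.
gamma—mu (12): add — endpoints in different components.
beta—zeta (16): skip — beta and zeta already connected.
mu—zeta (18): skip — zeta and mu already connected.
beta—epsilon (19): add — endpoints in different components.
Edges rejected before the tree was complete: 2.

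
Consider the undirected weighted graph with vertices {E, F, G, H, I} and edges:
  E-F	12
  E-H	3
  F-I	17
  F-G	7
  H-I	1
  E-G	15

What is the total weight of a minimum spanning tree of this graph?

23

Prim's algorithm from F:
Step 1: frontier [F-G 7, E-F 12, F-I 17] → take F-G (7); add G.
Step 2: frontier [E-F 12, F-I 17, E-G 15] → take E-F (12); add E.
Step 3: frontier [E-H 3, F-I 17] → take E-H (3); add H.
Step 4: frontier [F-I 17, H-I 1] → take H-I (1); add I.
MST edges: F-G, E-F, E-H, H-I; total weight 7+12+3+1 = 23.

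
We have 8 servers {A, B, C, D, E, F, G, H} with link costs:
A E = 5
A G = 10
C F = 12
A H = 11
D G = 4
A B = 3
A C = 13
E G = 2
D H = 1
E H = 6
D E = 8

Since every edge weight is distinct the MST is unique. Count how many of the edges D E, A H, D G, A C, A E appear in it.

Kruskal: consider edges lightest-first.
D H (1): add — endpoints in different components.
E G (2): add — endpoints in different components.
A B (3): add — endpoints in different components.
D G (4): add — endpoints in different components.
A E (5): add — endpoints in different components.
E H (6): skip — E and H already connected.
D E (8): skip — D and E already connected.
A G (10): skip — A and G already connected.
A H (11): skip — A and H already connected.
C F (12): add — endpoints in different components.
A C (13): add — endpoints in different components.
MST edge set: {D H, E G, A B, D G, A E, C F, A C}.
Of the listed edges, {D G, A C, A E} are in the MST → 3.

3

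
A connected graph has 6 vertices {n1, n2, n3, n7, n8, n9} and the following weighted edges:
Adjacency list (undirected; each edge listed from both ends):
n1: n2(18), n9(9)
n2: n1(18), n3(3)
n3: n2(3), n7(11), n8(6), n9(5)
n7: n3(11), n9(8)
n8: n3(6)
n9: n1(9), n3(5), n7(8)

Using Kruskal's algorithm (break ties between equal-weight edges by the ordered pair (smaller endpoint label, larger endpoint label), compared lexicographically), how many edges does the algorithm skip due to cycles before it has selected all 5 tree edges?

Sort edges by weight, then run Kruskal:
n2-n3 (3): add — endpoints in different components.
n3-n9 (5): add — endpoints in different components.
n3-n8 (6): add — endpoints in different components.
n7-n9 (8): add — endpoints in different components.
n1-n9 (9): add — endpoints in different components.
Edges rejected before the tree was complete: 0.

0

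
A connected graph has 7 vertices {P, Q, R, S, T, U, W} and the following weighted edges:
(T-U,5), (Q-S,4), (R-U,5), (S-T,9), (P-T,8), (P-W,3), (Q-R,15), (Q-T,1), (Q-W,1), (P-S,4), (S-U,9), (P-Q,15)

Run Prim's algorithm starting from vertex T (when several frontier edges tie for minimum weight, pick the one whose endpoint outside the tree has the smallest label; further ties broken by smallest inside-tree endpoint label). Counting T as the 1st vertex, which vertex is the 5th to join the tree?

S

Prim's algorithm from T:
Step 1: cheapest edge leaving the tree is Q-T (1); add Q.
Step 2: cheapest edge leaving the tree is Q-W (1); add W.
Step 3: cheapest edge leaving the tree is P-W (3); add P.
Step 4: cheapest edge leaving the tree is P-S (4); add S.
Step 5: cheapest edge leaving the tree is T-U (5); add U.
Step 6: cheapest edge leaving the tree is R-U (5); add R.
Vertex order: T, Q, W, P, S, U, R. The 5th vertex is S.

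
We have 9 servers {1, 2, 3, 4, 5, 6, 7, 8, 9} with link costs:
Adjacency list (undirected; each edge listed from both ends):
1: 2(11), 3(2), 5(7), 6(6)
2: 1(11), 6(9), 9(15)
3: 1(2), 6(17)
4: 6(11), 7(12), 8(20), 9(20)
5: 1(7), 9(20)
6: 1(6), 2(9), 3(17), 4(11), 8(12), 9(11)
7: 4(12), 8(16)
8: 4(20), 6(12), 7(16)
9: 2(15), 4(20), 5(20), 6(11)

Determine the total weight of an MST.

Prim, starting at 8.
Step 1: cheapest edge leaving the tree is 6—8 (12); add 6.
Step 2: cheapest edge leaving the tree is 1—6 (6); add 1.
Step 3: cheapest edge leaving the tree is 1—3 (2); add 3.
Step 4: cheapest edge leaving the tree is 1—5 (7); add 5.
Step 5: cheapest edge leaving the tree is 2—6 (9); add 2.
Step 6: cheapest edge leaving the tree is 4—6 (11); add 4.
Step 7: cheapest edge leaving the tree is 6—9 (11); add 9.
Step 8: cheapest edge leaving the tree is 4—7 (12); add 7.
MST edges: 6—8, 1—6, 1—3, 1—5, 2—6, 4—6, 6—9, 4—7; total weight 12+6+2+7+9+11+11+12 = 70.

70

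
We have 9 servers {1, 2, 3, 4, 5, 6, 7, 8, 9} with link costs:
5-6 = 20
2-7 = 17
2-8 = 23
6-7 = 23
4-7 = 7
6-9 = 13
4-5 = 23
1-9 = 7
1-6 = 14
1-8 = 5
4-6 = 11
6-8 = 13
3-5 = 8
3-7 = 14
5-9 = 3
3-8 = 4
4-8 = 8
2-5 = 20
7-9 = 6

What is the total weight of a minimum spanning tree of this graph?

Prim, starting at 3.
Step 1: cheapest edge leaving the tree is 3-8 (4); add 8.
Step 2: cheapest edge leaving the tree is 1-8 (5); add 1.
Step 3: cheapest edge leaving the tree is 1-9 (7); add 9.
Step 4: cheapest edge leaving the tree is 5-9 (3); add 5.
Step 5: cheapest edge leaving the tree is 7-9 (6); add 7.
Step 6: cheapest edge leaving the tree is 4-7 (7); add 4.
Step 7: cheapest edge leaving the tree is 4-6 (11); add 6.
Step 8: cheapest edge leaving the tree is 2-7 (17); add 2.
MST edges: 3-8, 1-8, 1-9, 5-9, 7-9, 4-7, 4-6, 2-7; total weight 4+5+7+3+6+7+11+17 = 60.

60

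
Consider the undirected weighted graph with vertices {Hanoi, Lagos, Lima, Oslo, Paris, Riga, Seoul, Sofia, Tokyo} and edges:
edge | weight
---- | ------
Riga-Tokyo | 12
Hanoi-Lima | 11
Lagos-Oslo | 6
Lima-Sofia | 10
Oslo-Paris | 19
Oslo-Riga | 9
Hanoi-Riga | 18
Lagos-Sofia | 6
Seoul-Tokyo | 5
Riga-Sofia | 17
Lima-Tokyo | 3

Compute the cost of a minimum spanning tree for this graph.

69

Kruskal's algorithm — process edges by increasing weight (ties by edge label):
Lima-Tokyo (3): add — endpoints in different components.
Seoul-Tokyo (5): add — endpoints in different components.
Lagos-Oslo (6): add — endpoints in different components.
Lagos-Sofia (6): add — endpoints in different components.
Oslo-Riga (9): add — endpoints in different components.
Lima-Sofia (10): add — endpoints in different components.
Hanoi-Lima (11): add — endpoints in different components.
Riga-Tokyo (12): skip — Riga and Tokyo already connected.
Riga-Sofia (17): skip — Sofia and Riga already connected.
Hanoi-Riga (18): skip — Hanoi and Riga already connected.
Oslo-Paris (19): add — endpoints in different components.
MST edges: Lima-Tokyo, Seoul-Tokyo, Lagos-Oslo, Lagos-Sofia, Oslo-Riga, Lima-Sofia, Hanoi-Lima, Oslo-Paris; total weight 3+5+6+6+9+10+11+19 = 69.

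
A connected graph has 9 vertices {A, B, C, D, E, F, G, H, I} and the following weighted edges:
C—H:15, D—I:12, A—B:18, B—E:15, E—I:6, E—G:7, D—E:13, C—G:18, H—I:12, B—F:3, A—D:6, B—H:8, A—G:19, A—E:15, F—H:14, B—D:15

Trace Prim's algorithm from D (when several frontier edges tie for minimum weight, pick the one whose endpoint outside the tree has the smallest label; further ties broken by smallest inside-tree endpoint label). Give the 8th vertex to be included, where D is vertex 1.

Prim's algorithm from D:
Step 1: cheapest edge leaving the tree is A—D (6); add A.
Step 2: cheapest edge leaving the tree is D—I (12); add I.
Step 3: cheapest edge leaving the tree is E—I (6); add E.
Step 4: cheapest edge leaving the tree is E—G (7); add G.
Step 5: cheapest edge leaving the tree is H—I (12); add H.
Step 6: cheapest edge leaving the tree is B—H (8); add B.
Step 7: cheapest edge leaving the tree is B—F (3); add F.
Step 8: cheapest edge leaving the tree is C—H (15); add C.
Vertex order: D, A, I, E, G, H, B, F, C. The 8th vertex is F.

F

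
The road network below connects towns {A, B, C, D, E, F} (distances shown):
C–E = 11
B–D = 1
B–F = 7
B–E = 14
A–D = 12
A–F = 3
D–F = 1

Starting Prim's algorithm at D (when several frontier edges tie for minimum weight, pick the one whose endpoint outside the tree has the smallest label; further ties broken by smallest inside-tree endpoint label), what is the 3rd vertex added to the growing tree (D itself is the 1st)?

Prim, starting at D.
Step 1: cheapest edge leaving the tree is B–D (1); add B.
Step 2: cheapest edge leaving the tree is D–F (1); add F.
Step 3: cheapest edge leaving the tree is A–F (3); add A.
Step 4: cheapest edge leaving the tree is B–E (14); add E.
Step 5: cheapest edge leaving the tree is C–E (11); add C.
Vertex order: D, B, F, A, E, C. The 3rd vertex is F.

F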